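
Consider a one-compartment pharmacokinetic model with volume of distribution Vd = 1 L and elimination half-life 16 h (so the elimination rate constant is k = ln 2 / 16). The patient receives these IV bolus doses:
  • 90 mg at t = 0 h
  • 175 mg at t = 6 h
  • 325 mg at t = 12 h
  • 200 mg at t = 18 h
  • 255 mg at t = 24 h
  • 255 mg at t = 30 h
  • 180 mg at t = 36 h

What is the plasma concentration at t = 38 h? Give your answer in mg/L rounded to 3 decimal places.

k = ln 2 / 16 = 0.04332 per h
Dose 1 (90 mg at t=0 h): 90·exp(−0.04332·38) = 17.350 mg/L
Dose 2 (175 mg at t=6 h): 175·exp(−0.04332·32) = 43.750 mg/L
Dose 3 (325 mg at t=12 h): 325·exp(−0.04332·26) = 105.368 mg/L
Dose 4 (200 mg at t=18 h): 200·exp(−0.04332·20) = 84.090 mg/L
Dose 5 (255 mg at t=24 h): 255·exp(−0.04332·14) = 139.040 mg/L
Dose 6 (255 mg at t=30 h): 255·exp(−0.04332·8) = 180.312 mg/L
Dose 7 (180 mg at t=36 h): 180·exp(−0.04332·2) = 165.061 mg/L
C(38) = 17.350 + 43.750 + 105.368 + 84.090 + 139.040 + 180.312 + 165.061 = 734.970 mg/L

734.970 mg/L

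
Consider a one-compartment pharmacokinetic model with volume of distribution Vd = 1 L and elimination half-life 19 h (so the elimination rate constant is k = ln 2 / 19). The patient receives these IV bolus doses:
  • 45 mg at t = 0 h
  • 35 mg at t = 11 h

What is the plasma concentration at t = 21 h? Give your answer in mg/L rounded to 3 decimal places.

k = ln 2 / 19 = 0.03648 per h
Dose 1 (45 mg at t=0 h): 45·exp(−0.03648·21) = 20.917 mg/L
Dose 2 (35 mg at t=11 h): 35·exp(−0.03648·10) = 24.301 mg/L
C(21) = 20.917 + 24.301 = 45.218 mg/L

45.218 mg/L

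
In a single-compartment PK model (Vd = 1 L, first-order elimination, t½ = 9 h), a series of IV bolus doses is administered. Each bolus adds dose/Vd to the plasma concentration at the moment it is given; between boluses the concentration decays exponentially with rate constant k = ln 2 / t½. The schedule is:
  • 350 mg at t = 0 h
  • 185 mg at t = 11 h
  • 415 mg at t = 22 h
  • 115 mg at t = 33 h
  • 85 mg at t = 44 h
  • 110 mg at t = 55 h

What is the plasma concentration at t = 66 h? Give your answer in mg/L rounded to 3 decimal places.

90.674 mg/L

k = ln 2 / 9 = 0.07702 per h
Dose 1 (350 mg at t=0 h): 350·exp(−0.07702·66) = 2.170 mg/L
Dose 2 (185 mg at t=11 h): 185·exp(−0.07702·55) = 2.676 mg/L
Dose 3 (415 mg at t=22 h): 415·exp(−0.07702·44) = 14.007 mg/L
Dose 4 (115 mg at t=33 h): 115·exp(−0.07702·33) = 9.056 mg/L
Dose 5 (85 mg at t=44 h): 85·exp(−0.07702·22) = 15.616 mg/L
Dose 6 (110 mg at t=55 h): 110·exp(−0.07702·11) = 47.148 mg/L
C(66) = 2.170 + 2.676 + 14.007 + 9.056 + 15.616 + 47.148 = 90.674 mg/L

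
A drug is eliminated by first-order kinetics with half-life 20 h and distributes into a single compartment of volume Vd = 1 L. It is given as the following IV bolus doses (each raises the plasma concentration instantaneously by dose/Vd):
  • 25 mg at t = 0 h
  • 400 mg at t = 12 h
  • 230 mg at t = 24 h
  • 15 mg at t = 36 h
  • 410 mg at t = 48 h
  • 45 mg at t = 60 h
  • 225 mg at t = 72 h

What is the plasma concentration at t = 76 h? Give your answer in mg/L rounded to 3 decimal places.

k = ln 2 / 20 = 0.03466 per h
Dose 1 (25 mg at t=0 h): 25·exp(−0.03466·76) = 1.795 mg/L
Dose 2 (400 mg at t=12 h): 400·exp(−0.03466·64) = 43.528 mg/L
Dose 3 (230 mg at t=24 h): 230·exp(−0.03466·52) = 37.936 mg/L
Dose 4 (15 mg at t=36 h): 15·exp(−0.03466·40) = 3.750 mg/L
Dose 5 (410 mg at t=48 h): 410·exp(−0.03466·28) = 155.361 mg/L
Dose 6 (45 mg at t=60 h): 45·exp(−0.03466·16) = 25.846 mg/L
Dose 7 (225 mg at t=72 h): 225·exp(−0.03466·4) = 195.874 mg/L
C(76) = 1.795 + 43.528 + 37.936 + 3.750 + 155.361 + 25.846 + 195.874 = 464.089 mg/L

464.089 mg/L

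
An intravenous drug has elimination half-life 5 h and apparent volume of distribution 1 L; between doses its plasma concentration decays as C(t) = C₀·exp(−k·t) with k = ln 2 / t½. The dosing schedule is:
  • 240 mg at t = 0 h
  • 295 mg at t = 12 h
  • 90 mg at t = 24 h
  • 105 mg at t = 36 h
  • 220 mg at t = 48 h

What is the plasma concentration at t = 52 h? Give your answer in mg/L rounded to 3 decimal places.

k = ln 2 / 5 = 0.13863 per h
Dose 1 (240 mg at t=0 h): 240·exp(−0.13863·52) = 0.178 mg/L
Dose 2 (295 mg at t=12 h): 295·exp(−0.13863·40) = 1.152 mg/L
Dose 3 (90 mg at t=24 h): 90·exp(−0.13863·28) = 1.856 mg/L
Dose 4 (105 mg at t=36 h): 105·exp(−0.13863·16) = 11.426 mg/L
Dose 5 (220 mg at t=48 h): 220·exp(−0.13863·4) = 126.357 mg/L
C(52) = 0.178 + 1.152 + 1.856 + 11.426 + 126.357 = 140.968 mg/L

140.968 mg/L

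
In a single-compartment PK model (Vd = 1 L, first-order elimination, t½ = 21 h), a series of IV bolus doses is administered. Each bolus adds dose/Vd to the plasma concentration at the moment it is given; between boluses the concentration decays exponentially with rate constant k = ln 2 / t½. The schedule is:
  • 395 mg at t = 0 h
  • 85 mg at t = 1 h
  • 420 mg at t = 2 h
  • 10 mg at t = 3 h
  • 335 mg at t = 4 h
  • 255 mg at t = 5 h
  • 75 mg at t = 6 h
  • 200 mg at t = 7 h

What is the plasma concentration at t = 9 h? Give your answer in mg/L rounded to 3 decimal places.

k = ln 2 / 21 = 0.03301 per h
Dose 1 (395 mg at t=0 h): 395·exp(−0.03301·9) = 293.484 mg/L
Dose 2 (85 mg at t=1 h): 85·exp(−0.03301·8) = 65.274 mg/L
Dose 3 (420 mg at t=2 h): 420·exp(−0.03301·7) = 333.354 mg/L
Dose 4 (10 mg at t=3 h): 10·exp(−0.03301·6) = 8.203 mg/L
Dose 5 (335 mg at t=4 h): 335·exp(−0.03301·5) = 284.034 mg/L
Dose 6 (255 mg at t=5 h): 255·exp(−0.03301·4) = 223.461 mg/L
Dose 7 (75 mg at t=6 h): 75·exp(−0.03301·3) = 67.929 mg/L
Dose 8 (200 mg at t=7 h): 200·exp(−0.03301·2) = 187.224 mg/L
C(9) = 293.484 + 65.274 + 333.354 + 8.203 + 284.034 + 223.461 + 67.929 + 187.224 = 1462.963 mg/L

1462.963 mg/L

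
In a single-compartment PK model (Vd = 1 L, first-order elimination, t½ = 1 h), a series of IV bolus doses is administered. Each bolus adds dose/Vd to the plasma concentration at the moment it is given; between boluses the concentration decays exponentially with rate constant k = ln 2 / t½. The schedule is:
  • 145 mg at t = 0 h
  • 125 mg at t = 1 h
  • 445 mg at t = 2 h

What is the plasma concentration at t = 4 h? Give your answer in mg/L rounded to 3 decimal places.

135.938 mg/L

k = ln 2 / 1 = 0.69315 per h
Dose 1 (145 mg at t=0 h): 145·exp(−0.69315·4) = 9.062 mg/L
Dose 2 (125 mg at t=1 h): 125·exp(−0.69315·3) = 15.625 mg/L
Dose 3 (445 mg at t=2 h): 445·exp(−0.69315·2) = 111.250 mg/L
C(4) = 9.062 + 15.625 + 111.250 = 135.938 mg/L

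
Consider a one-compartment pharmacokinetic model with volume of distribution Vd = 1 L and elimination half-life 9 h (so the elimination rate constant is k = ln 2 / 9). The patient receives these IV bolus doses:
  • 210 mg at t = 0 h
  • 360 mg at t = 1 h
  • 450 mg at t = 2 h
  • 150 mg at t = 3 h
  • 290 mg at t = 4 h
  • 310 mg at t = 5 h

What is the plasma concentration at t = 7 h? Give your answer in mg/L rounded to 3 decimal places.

1261.598 mg/L

k = ln 2 / 9 = 0.07702 per h
Dose 1 (210 mg at t=0 h): 210·exp(−0.07702·7) = 122.486 mg/L
Dose 2 (360 mg at t=1 h): 360·exp(−0.07702·6) = 226.786 mg/L
Dose 3 (450 mg at t=2 h): 450·exp(−0.07702·5) = 306.178 mg/L
Dose 4 (150 mg at t=3 h): 150·exp(−0.07702·4) = 110.230 mg/L
Dose 5 (290 mg at t=4 h): 290·exp(−0.07702·3) = 230.173 mg/L
Dose 6 (310 mg at t=5 h): 310·exp(−0.07702·2) = 265.746 mg/L
C(7) = 122.486 + 226.786 + 306.178 + 110.230 + 230.173 + 265.746 = 1261.598 mg/L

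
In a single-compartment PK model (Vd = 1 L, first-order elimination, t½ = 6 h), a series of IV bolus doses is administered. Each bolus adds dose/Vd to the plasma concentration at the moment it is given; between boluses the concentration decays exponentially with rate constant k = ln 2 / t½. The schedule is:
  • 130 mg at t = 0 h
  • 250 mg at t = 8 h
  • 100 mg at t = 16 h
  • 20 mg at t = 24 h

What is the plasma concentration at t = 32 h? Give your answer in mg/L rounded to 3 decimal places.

42.535 mg/L

k = ln 2 / 6 = 0.11552 per h
Dose 1 (130 mg at t=0 h): 130·exp(−0.11552·32) = 3.224 mg/L
Dose 2 (250 mg at t=8 h): 250·exp(−0.11552·24) = 15.625 mg/L
Dose 3 (100 mg at t=16 h): 100·exp(−0.11552·16) = 15.749 mg/L
Dose 4 (20 mg at t=24 h): 20·exp(−0.11552·8) = 7.937 mg/L
C(32) = 3.224 + 15.625 + 15.749 + 7.937 = 42.535 mg/L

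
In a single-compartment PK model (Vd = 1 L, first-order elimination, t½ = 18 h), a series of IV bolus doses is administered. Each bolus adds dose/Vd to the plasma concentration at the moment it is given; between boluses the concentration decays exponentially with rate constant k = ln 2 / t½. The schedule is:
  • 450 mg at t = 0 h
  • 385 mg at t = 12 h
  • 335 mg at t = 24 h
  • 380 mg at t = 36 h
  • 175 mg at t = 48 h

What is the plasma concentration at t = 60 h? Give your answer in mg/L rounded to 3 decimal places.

k = ln 2 / 18 = 0.03851 per h
Dose 1 (450 mg at t=0 h): 450·exp(−0.03851·60) = 44.646 mg/L
Dose 2 (385 mg at t=12 h): 385·exp(−0.03851·48) = 60.634 mg/L
Dose 3 (335 mg at t=24 h): 335·exp(−0.03851·36) = 83.750 mg/L
Dose 4 (380 mg at t=36 h): 380·exp(−0.03851·24) = 150.803 mg/L
Dose 5 (175 mg at t=48 h): 175·exp(−0.03851·12) = 110.243 mg/L
C(60) = 44.646 + 60.634 + 83.750 + 150.803 + 110.243 = 450.076 mg/L

450.076 mg/L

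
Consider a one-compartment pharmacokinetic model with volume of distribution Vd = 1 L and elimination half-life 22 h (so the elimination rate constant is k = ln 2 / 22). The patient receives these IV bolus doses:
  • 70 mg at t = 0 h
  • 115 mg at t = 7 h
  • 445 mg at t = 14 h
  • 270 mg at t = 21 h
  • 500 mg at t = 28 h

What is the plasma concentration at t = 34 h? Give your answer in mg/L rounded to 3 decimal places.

k = ln 2 / 22 = 0.03151 per h
Dose 1 (70 mg at t=0 h): 70·exp(−0.03151·34) = 23.981 mg/L
Dose 2 (115 mg at t=7 h): 115·exp(−0.03151·27) = 49.119 mg/L
Dose 3 (445 mg at t=14 h): 445·exp(−0.03151·20) = 236.972 mg/L
Dose 4 (270 mg at t=21 h): 270·exp(−0.03151·13) = 179.260 mg/L
Dose 5 (500 mg at t=28 h): 500·exp(−0.03151·6) = 413.877 mg/L
C(34) = 23.981 + 49.119 + 236.972 + 179.260 + 413.877 = 903.208 mg/L

903.208 mg/L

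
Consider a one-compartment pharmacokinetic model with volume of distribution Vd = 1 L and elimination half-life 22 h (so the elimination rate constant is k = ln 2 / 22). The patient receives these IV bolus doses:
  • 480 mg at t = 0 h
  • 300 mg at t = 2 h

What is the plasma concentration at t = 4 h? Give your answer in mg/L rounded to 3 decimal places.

k = ln 2 / 22 = 0.03151 per h
Dose 1 (480 mg at t=0 h): 480·exp(−0.03151·4) = 423.164 mg/L
Dose 2 (300 mg at t=2 h): 300·exp(−0.03151·2) = 281.679 mg/L
C(4) = 423.164 + 281.679 = 704.843 mg/L

704.843 mg/L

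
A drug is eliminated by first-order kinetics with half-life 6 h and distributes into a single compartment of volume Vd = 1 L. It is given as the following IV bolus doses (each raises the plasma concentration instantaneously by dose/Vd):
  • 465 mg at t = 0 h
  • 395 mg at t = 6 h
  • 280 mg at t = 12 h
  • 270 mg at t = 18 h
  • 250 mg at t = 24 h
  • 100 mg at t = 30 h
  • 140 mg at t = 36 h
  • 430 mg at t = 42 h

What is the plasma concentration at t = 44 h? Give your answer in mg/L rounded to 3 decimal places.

469.616 mg/L

k = ln 2 / 6 = 0.11552 per h
Dose 1 (465 mg at t=0 h): 465·exp(−0.11552·44) = 2.883 mg/L
Dose 2 (395 mg at t=6 h): 395·exp(−0.11552·38) = 4.899 mg/L
Dose 3 (280 mg at t=12 h): 280·exp(−0.11552·32) = 6.945 mg/L
Dose 4 (270 mg at t=18 h): 270·exp(−0.11552·26) = 13.394 mg/L
Dose 5 (250 mg at t=24 h): 250·exp(−0.11552·20) = 24.803 mg/L
Dose 6 (100 mg at t=30 h): 100·exp(−0.11552·14) = 19.843 mg/L
Dose 7 (140 mg at t=36 h): 140·exp(−0.11552·8) = 55.559 mg/L
Dose 8 (430 mg at t=42 h): 430·exp(−0.11552·2) = 341.291 mg/L
C(44) = 2.883 + 4.899 + 6.945 + 13.394 + 24.803 + 19.843 + 55.559 + 341.291 = 469.616 mg/L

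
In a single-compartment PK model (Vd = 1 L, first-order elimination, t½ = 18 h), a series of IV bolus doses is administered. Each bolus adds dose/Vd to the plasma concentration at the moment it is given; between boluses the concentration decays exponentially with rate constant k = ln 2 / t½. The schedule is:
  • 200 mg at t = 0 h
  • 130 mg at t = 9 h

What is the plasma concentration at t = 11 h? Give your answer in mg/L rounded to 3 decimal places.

k = ln 2 / 18 = 0.03851 per h
Dose 1 (200 mg at t=0 h): 200·exp(−0.03851·11) = 130.938 mg/L
Dose 2 (130 mg at t=9 h): 130·exp(−0.03851·2) = 120.364 mg/L
C(11) = 130.938 + 120.364 = 251.302 mg/L

251.302 mg/L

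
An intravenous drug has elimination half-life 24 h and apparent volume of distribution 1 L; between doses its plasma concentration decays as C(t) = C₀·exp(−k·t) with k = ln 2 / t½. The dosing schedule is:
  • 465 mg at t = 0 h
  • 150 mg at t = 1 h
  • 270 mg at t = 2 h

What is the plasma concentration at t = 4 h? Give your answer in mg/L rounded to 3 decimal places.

806.665 mg/L

k = ln 2 / 24 = 0.02888 per h
Dose 1 (465 mg at t=0 h): 465·exp(−0.02888·4) = 414.268 mg/L
Dose 2 (150 mg at t=1 h): 150·exp(−0.02888·3) = 137.551 mg/L
Dose 3 (270 mg at t=2 h): 270·exp(−0.02888·2) = 254.846 mg/L
C(4) = 414.268 + 137.551 + 254.846 = 806.665 mg/L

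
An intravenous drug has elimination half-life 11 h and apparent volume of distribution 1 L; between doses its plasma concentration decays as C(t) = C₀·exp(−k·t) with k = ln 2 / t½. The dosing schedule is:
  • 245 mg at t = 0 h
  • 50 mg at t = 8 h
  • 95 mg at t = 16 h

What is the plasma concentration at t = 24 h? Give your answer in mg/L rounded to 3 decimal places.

k = ln 2 / 11 = 0.06301 per h
Dose 1 (245 mg at t=0 h): 245·exp(−0.06301·24) = 53.997 mg/L
Dose 2 (50 mg at t=8 h): 50·exp(−0.06301·16) = 18.244 mg/L
Dose 3 (95 mg at t=16 h): 95·exp(−0.06301·8) = 57.384 mg/L
C(24) = 53.997 + 18.244 + 57.384 = 129.625 mg/L

129.625 mg/L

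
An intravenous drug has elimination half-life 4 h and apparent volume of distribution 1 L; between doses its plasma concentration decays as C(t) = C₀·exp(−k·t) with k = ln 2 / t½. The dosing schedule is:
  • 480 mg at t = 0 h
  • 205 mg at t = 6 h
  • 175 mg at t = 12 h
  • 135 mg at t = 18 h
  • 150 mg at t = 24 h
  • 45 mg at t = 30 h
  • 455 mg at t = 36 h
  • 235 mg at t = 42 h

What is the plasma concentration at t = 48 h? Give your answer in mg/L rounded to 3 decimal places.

k = ln 2 / 4 = 0.17329 per h
Dose 1 (480 mg at t=0 h): 480·exp(−0.17329·48) = 0.117 mg/L
Dose 2 (205 mg at t=6 h): 205·exp(−0.17329·42) = 0.142 mg/L
Dose 3 (175 mg at t=12 h): 175·exp(−0.17329·36) = 0.342 mg/L
Dose 4 (135 mg at t=18 h): 135·exp(−0.17329·30) = 0.746 mg/L
Dose 5 (150 mg at t=24 h): 150·exp(−0.17329·24) = 2.344 mg/L
Dose 6 (45 mg at t=30 h): 45·exp(−0.17329·18) = 1.989 mg/L
Dose 7 (455 mg at t=36 h): 455·exp(−0.17329·12) = 56.875 mg/L
Dose 8 (235 mg at t=42 h): 235·exp(−0.17329·6) = 83.085 mg/L
C(48) = 0.117 + 0.142 + 0.342 + 0.746 + 2.344 + 1.989 + 56.875 + 83.085 = 145.639 mg/L

145.639 mg/L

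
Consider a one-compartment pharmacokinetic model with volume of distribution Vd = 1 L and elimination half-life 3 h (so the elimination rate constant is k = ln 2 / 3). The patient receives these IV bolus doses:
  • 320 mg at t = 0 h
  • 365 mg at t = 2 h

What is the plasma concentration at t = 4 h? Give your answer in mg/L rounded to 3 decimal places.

356.928 mg/L

k = ln 2 / 3 = 0.23105 per h
Dose 1 (320 mg at t=0 h): 320·exp(−0.23105·4) = 126.992 mg/L
Dose 2 (365 mg at t=2 h): 365·exp(−0.23105·2) = 229.936 mg/L
C(4) = 126.992 + 229.936 = 356.928 mg/L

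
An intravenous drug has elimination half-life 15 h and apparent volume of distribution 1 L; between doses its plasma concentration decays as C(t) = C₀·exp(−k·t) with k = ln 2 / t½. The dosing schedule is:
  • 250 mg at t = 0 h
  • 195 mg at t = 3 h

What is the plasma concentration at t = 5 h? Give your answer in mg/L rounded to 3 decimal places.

k = ln 2 / 15 = 0.04621 per h
Dose 1 (250 mg at t=0 h): 250·exp(−0.04621·5) = 198.425 mg/L
Dose 2 (195 mg at t=3 h): 195·exp(−0.04621·2) = 177.786 mg/L
C(5) = 198.425 + 177.786 = 376.211 mg/L

376.211 mg/L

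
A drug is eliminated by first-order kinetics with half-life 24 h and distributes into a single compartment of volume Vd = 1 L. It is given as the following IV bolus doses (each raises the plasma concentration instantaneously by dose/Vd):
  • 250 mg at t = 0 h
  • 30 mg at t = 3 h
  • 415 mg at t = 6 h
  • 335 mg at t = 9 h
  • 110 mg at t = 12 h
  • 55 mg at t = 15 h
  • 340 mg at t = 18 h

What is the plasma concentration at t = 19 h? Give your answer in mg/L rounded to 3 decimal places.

k = ln 2 / 24 = 0.02888 per h
Dose 1 (250 mg at t=0 h): 250·exp(−0.02888·19) = 144.419 mg/L
Dose 2 (30 mg at t=3 h): 30·exp(−0.02888·16) = 18.899 mg/L
Dose 3 (415 mg at t=6 h): 415·exp(−0.02888·13) = 285.095 mg/L
Dose 4 (335 mg at t=9 h): 335·exp(−0.02888·10) = 250.966 mg/L
Dose 5 (110 mg at t=12 h): 110·exp(−0.02888·7) = 89.865 mg/L
Dose 6 (55 mg at t=15 h): 55·exp(−0.02888·4) = 48.999 mg/L
Dose 7 (340 mg at t=18 h): 340·exp(−0.02888·1) = 330.321 mg/L
C(19) = 144.419 + 18.899 + 285.095 + 250.966 + 89.865 + 48.999 + 330.321 = 1168.565 mg/L

1168.565 mg/L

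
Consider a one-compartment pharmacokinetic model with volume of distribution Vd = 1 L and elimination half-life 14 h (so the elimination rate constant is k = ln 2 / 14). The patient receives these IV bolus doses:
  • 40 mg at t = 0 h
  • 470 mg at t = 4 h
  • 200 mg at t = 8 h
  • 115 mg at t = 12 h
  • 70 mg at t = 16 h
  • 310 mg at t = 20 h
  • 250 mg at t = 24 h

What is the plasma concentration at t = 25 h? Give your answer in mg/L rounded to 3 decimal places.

849.162 mg/L

k = ln 2 / 14 = 0.04951 per h
Dose 1 (40 mg at t=0 h): 40·exp(−0.04951·25) = 11.601 mg/L
Dose 2 (470 mg at t=4 h): 470·exp(−0.04951·21) = 166.170 mg/L
Dose 3 (200 mg at t=8 h): 200·exp(−0.04951·17) = 86.197 mg/L
Dose 4 (115 mg at t=12 h): 115·exp(−0.04951·13) = 60.419 mg/L
Dose 5 (70 mg at t=16 h): 70·exp(−0.04951·9) = 44.831 mg/L
Dose 6 (310 mg at t=20 h): 310·exp(−0.04951·5) = 242.020 mg/L
Dose 7 (250 mg at t=24 h): 250·exp(−0.04951·1) = 237.924 mg/L
C(25) = 11.601 + 166.170 + 86.197 + 60.419 + 44.831 + 242.020 + 237.924 = 849.162 mg/L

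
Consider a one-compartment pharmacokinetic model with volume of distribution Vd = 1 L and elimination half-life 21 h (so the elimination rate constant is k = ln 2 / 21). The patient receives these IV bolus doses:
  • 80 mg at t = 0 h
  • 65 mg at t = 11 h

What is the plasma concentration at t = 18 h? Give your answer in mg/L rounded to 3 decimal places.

k = ln 2 / 21 = 0.03301 per h
Dose 1 (80 mg at t=0 h): 80·exp(−0.03301·18) = 44.164 mg/L
Dose 2 (65 mg at t=11 h): 65·exp(−0.03301·7) = 51.591 mg/L
C(18) = 44.164 + 51.591 = 95.754 mg/L

95.754 mg/L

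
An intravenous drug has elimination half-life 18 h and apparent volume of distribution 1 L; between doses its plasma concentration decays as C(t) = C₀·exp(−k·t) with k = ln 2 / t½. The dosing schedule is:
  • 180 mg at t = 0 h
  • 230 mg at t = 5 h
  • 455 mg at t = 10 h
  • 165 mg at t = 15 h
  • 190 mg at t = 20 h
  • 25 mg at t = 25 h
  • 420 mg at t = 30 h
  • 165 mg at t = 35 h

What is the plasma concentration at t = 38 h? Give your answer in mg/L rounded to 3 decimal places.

894.843 mg/L

k = ln 2 / 18 = 0.03851 per h
Dose 1 (180 mg at t=0 h): 180·exp(−0.03851·38) = 41.664 mg/L
Dose 2 (230 mg at t=5 h): 230·exp(−0.03851·33) = 64.542 mg/L
Dose 3 (455 mg at t=10 h): 455·exp(−0.03851·28) = 154.790 mg/L
Dose 4 (165 mg at t=15 h): 165·exp(−0.03851·23) = 68.051 mg/L
Dose 5 (190 mg at t=20 h): 190·exp(−0.03851·18) = 95.000 mg/L
Dose 6 (25 mg at t=25 h): 25·exp(−0.03851·13) = 15.154 mg/L
Dose 7 (420 mg at t=30 h): 420·exp(−0.03851·8) = 308.644 mg/L
Dose 8 (165 mg at t=35 h): 165·exp(−0.03851·3) = 146.998 mg/L
C(38) = 41.664 + 64.542 + 154.790 + 68.051 + 95.000 + 15.154 + 308.644 + 146.998 = 894.843 mg/L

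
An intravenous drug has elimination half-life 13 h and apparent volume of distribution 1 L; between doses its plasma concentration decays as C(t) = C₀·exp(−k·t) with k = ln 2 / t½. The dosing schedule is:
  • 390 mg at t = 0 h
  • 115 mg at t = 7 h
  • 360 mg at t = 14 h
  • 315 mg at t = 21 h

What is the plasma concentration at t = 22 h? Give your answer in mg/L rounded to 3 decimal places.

705.999 mg/L

k = ln 2 / 13 = 0.05332 per h
Dose 1 (390 mg at t=0 h): 390·exp(−0.05332·22) = 120.678 mg/L
Dose 2 (115 mg at t=7 h): 115·exp(−0.05332·15) = 51.684 mg/L
Dose 3 (360 mg at t=14 h): 360·exp(−0.05332·8) = 234.992 mg/L
Dose 4 (315 mg at t=21 h): 315·exp(−0.05332·1) = 298.644 mg/L
C(22) = 120.678 + 51.684 + 234.992 + 298.644 = 705.999 mg/L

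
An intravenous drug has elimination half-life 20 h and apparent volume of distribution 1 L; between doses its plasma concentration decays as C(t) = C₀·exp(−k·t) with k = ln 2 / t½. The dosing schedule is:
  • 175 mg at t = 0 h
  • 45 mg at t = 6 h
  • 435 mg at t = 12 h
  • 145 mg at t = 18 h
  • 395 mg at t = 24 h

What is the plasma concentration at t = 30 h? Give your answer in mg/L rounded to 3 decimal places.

k = ln 2 / 20 = 0.03466 per h
Dose 1 (175 mg at t=0 h): 175·exp(−0.03466·30) = 61.872 mg/L
Dose 2 (45 mg at t=6 h): 45·exp(−0.03466·24) = 19.587 mg/L
Dose 3 (435 mg at t=12 h): 435·exp(−0.03466·18) = 233.111 mg/L
Dose 4 (145 mg at t=18 h): 145·exp(−0.03466·12) = 95.664 mg/L
Dose 5 (395 mg at t=24 h): 395·exp(−0.03466·6) = 320.840 mg/L
C(30) = 61.872 + 19.587 + 233.111 + 95.664 + 320.840 = 731.074 mg/L

731.074 mg/L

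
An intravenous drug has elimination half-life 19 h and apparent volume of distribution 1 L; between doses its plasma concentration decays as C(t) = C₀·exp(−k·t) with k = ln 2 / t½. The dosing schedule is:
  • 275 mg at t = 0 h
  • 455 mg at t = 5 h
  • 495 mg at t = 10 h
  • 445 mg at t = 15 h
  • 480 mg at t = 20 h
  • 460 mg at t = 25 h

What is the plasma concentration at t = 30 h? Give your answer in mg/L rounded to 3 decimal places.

1487.493 mg/L

k = ln 2 / 19 = 0.03648 per h
Dose 1 (275 mg at t=0 h): 275·exp(−0.03648·30) = 92.050 mg/L
Dose 2 (455 mg at t=5 h): 455·exp(−0.03648·25) = 182.776 mg/L
Dose 3 (495 mg at t=10 h): 495·exp(−0.03648·20) = 238.634 mg/L
Dose 4 (445 mg at t=15 h): 445·exp(−0.03648·15) = 257.457 mg/L
Dose 5 (480 mg at t=20 h): 480·exp(−0.03648·10) = 333.276 mg/L
Dose 6 (460 mg at t=25 h): 460·exp(−0.03648·5) = 383.301 mg/L
C(30) = 92.050 + 182.776 + 238.634 + 257.457 + 333.276 + 383.301 = 1487.493 mg/L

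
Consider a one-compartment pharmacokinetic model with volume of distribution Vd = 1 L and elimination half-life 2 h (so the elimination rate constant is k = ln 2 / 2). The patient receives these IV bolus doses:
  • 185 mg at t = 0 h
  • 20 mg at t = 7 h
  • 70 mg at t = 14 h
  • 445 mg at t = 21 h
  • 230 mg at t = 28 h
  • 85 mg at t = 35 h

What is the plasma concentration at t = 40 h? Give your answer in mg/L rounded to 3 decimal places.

19.243 mg/L

k = ln 2 / 2 = 0.34657 per h
Dose 1 (185 mg at t=0 h): 185·exp(−0.34657·40) = 0.000 mg/L
Dose 2 (20 mg at t=7 h): 20·exp(−0.34657·33) = 0.000 mg/L
Dose 3 (70 mg at t=14 h): 70·exp(−0.34657·26) = 0.009 mg/L
Dose 4 (445 mg at t=21 h): 445·exp(−0.34657·19) = 0.615 mg/L
Dose 5 (230 mg at t=28 h): 230·exp(−0.34657·12) = 3.594 mg/L
Dose 6 (85 mg at t=35 h): 85·exp(−0.34657·5) = 15.026 mg/L
C(40) = 0.000 + 0.000 + 0.009 + 0.615 + 3.594 + 15.026 = 19.243 mg/L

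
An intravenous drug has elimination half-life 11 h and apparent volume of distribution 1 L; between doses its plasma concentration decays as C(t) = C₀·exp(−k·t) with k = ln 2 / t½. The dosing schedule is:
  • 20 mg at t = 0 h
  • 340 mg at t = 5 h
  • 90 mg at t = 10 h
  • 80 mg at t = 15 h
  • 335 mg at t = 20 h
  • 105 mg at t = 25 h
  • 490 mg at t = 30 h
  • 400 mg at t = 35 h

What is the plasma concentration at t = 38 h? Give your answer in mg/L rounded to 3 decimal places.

859.644 mg/L

k = ln 2 / 11 = 0.06301 per h
Dose 1 (20 mg at t=0 h): 20·exp(−0.06301·38) = 1.824 mg/L
Dose 2 (340 mg at t=5 h): 340·exp(−0.06301·33) = 42.500 mg/L
Dose 3 (90 mg at t=10 h): 90·exp(−0.06301·28) = 15.416 mg/L
Dose 4 (80 mg at t=15 h): 80·exp(−0.06301·23) = 18.779 mg/L
Dose 5 (335 mg at t=20 h): 335·exp(−0.06301·18) = 107.758 mg/L
Dose 6 (105 mg at t=25 h): 105·exp(−0.06301·13) = 46.284 mg/L
Dose 7 (490 mg at t=30 h): 490·exp(−0.06301·8) = 295.982 mg/L
Dose 8 (400 mg at t=35 h): 400·exp(−0.06301·3) = 331.101 mg/L
C(38) = 1.824 + 42.500 + 15.416 + 18.779 + 107.758 + 46.284 + 295.982 + 331.101 = 859.644 mg/L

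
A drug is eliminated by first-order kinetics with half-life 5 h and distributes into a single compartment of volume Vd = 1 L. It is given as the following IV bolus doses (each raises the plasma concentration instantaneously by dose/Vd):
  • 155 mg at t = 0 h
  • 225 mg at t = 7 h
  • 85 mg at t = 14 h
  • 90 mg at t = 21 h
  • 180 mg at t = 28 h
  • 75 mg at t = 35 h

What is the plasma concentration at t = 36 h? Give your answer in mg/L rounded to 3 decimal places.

145.038 mg/L

k = ln 2 / 5 = 0.13863 per h
Dose 1 (155 mg at t=0 h): 155·exp(−0.13863·36) = 1.054 mg/L
Dose 2 (225 mg at t=7 h): 225·exp(−0.13863·29) = 4.038 mg/L
Dose 3 (85 mg at t=14 h): 85·exp(−0.13863·22) = 4.026 mg/L
Dose 4 (90 mg at t=21 h): 90·exp(−0.13863·15) = 11.250 mg/L
Dose 5 (180 mg at t=28 h): 180·exp(−0.13863·8) = 59.378 mg/L
Dose 6 (75 mg at t=35 h): 75·exp(−0.13863·1) = 65.291 mg/L
C(36) = 1.054 + 4.038 + 4.026 + 11.250 + 59.378 + 65.291 = 145.038 mg/L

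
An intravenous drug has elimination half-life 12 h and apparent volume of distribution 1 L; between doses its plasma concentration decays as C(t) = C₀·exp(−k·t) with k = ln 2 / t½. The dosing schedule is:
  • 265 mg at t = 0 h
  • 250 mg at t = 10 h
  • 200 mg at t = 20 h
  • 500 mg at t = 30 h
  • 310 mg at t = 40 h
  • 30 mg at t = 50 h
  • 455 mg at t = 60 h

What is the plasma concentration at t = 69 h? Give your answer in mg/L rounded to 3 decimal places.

k = ln 2 / 12 = 0.05776 per h
Dose 1 (265 mg at t=0 h): 265·exp(−0.05776·69) = 4.924 mg/L
Dose 2 (250 mg at t=10 h): 250·exp(−0.05776·59) = 8.277 mg/L
Dose 3 (200 mg at t=20 h): 200·exp(−0.05776·49) = 11.798 mg/L
Dose 4 (500 mg at t=30 h): 500·exp(−0.05776·39) = 52.556 mg/L
Dose 5 (310 mg at t=40 h): 310·exp(−0.05776·29) = 58.059 mg/L
Dose 6 (30 mg at t=50 h): 30·exp(−0.05776·19) = 10.011 mg/L
Dose 7 (455 mg at t=60 h): 455·exp(−0.05776·9) = 270.545 mg/L
C(69) = 4.924 + 8.277 + 11.798 + 52.556 + 58.059 + 10.011 + 270.545 = 416.171 mg/L

416.171 mg/L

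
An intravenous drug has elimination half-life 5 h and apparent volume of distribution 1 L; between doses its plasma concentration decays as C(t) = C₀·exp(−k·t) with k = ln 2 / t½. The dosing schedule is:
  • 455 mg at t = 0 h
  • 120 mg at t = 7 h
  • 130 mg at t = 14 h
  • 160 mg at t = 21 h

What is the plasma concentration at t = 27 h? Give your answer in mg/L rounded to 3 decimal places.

109.362 mg/L

k = ln 2 / 5 = 0.13863 per h
Dose 1 (455 mg at t=0 h): 455·exp(−0.13863·27) = 10.776 mg/L
Dose 2 (120 mg at t=7 h): 120·exp(−0.13863·20) = 7.500 mg/L
Dose 3 (130 mg at t=14 h): 130·exp(−0.13863·13) = 21.442 mg/L
Dose 4 (160 mg at t=21 h): 160·exp(−0.13863·6) = 69.644 mg/L
C(27) = 10.776 + 7.500 + 21.442 + 69.644 = 109.362 mg/L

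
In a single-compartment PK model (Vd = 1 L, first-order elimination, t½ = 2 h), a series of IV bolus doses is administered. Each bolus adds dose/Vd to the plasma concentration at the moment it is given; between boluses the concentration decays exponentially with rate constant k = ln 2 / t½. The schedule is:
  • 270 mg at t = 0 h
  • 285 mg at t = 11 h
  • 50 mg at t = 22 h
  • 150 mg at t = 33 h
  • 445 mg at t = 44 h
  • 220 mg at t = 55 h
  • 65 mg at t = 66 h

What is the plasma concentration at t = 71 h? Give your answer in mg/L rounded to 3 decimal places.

k = ln 2 / 2 = 0.34657 per h
Dose 1 (270 mg at t=0 h): 270·exp(−0.34657·71) = 0.000 mg/L
Dose 2 (285 mg at t=11 h): 285·exp(−0.34657·60) = 0.000 mg/L
Dose 3 (50 mg at t=22 h): 50·exp(−0.34657·49) = 0.000 mg/L
Dose 4 (150 mg at t=33 h): 150·exp(−0.34657·38) = 0.000 mg/L
Dose 5 (445 mg at t=44 h): 445·exp(−0.34657·27) = 0.038 mg/L
Dose 6 (220 mg at t=55 h): 220·exp(−0.34657·16) = 0.859 mg/L
Dose 7 (65 mg at t=66 h): 65·exp(−0.34657·5) = 11.490 mg/L
C(71) = 0.000 + 0.000 + 0.000 + 0.000 + 0.038 + 0.859 + 11.490 = 12.389 mg/L

12.389 mg/L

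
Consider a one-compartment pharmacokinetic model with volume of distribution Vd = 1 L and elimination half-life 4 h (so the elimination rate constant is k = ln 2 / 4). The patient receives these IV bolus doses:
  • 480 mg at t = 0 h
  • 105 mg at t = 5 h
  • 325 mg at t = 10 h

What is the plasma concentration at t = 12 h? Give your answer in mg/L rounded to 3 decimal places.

321.026 mg/L

k = ln 2 / 4 = 0.17329 per h
Dose 1 (480 mg at t=0 h): 480·exp(−0.17329·12) = 60.000 mg/L
Dose 2 (105 mg at t=5 h): 105·exp(−0.17329·7) = 31.217 mg/L
Dose 3 (325 mg at t=10 h): 325·exp(−0.17329·2) = 229.810 mg/L
C(12) = 60.000 + 31.217 + 229.810 = 321.026 mg/L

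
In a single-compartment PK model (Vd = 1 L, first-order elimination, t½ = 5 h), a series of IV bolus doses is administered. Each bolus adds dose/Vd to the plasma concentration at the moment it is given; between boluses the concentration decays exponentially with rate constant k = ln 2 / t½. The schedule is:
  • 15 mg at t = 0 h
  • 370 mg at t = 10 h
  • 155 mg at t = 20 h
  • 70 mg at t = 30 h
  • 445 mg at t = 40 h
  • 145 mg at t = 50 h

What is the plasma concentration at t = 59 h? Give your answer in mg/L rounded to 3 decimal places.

75.960 mg/L

k = ln 2 / 5 = 0.13863 per h
Dose 1 (15 mg at t=0 h): 15·exp(−0.13863·59) = 0.004 mg/L
Dose 2 (370 mg at t=10 h): 370·exp(−0.13863·49) = 0.415 mg/L
Dose 3 (155 mg at t=20 h): 155·exp(−0.13863·39) = 0.696 mg/L
Dose 4 (70 mg at t=30 h): 70·exp(−0.13863·29) = 1.256 mg/L
Dose 5 (445 mg at t=40 h): 445·exp(−0.13863·19) = 31.948 mg/L
Dose 6 (145 mg at t=50 h): 145·exp(−0.13863·9) = 41.640 mg/L
C(59) = 0.004 + 0.415 + 0.696 + 1.256 + 31.948 + 41.640 = 75.960 mg/L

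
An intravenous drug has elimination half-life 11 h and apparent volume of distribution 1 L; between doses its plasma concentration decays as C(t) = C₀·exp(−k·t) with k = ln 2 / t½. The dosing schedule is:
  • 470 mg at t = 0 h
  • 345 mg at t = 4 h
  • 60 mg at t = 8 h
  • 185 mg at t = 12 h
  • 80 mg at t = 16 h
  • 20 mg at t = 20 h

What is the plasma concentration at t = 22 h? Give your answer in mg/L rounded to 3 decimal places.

424.270 mg/L

k = ln 2 / 11 = 0.06301 per h
Dose 1 (470 mg at t=0 h): 470·exp(−0.06301·22) = 117.500 mg/L
Dose 2 (345 mg at t=4 h): 345·exp(−0.06301·18) = 110.975 mg/L
Dose 3 (60 mg at t=8 h): 60·exp(−0.06301·14) = 24.833 mg/L
Dose 4 (185 mg at t=12 h): 185·exp(−0.06301·10) = 98.516 mg/L
Dose 5 (80 mg at t=16 h): 80·exp(−0.06301·6) = 54.814 mg/L
Dose 6 (20 mg at t=20 h): 20·exp(−0.06301·2) = 17.632 mg/L
C(22) = 117.500 + 110.975 + 24.833 + 98.516 + 54.814 + 17.632 = 424.270 mg/L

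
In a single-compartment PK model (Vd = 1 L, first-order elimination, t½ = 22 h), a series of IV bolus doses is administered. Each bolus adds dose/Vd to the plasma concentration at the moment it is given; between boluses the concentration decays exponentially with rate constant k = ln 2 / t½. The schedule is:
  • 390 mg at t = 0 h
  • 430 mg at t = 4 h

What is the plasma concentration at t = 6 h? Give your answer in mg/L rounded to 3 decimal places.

726.564 mg/L

k = ln 2 / 22 = 0.03151 per h
Dose 1 (390 mg at t=0 h): 390·exp(−0.03151·6) = 322.824 mg/L
Dose 2 (430 mg at t=4 h): 430·exp(−0.03151·2) = 403.740 mg/L
C(6) = 322.824 + 403.740 = 726.564 mg/L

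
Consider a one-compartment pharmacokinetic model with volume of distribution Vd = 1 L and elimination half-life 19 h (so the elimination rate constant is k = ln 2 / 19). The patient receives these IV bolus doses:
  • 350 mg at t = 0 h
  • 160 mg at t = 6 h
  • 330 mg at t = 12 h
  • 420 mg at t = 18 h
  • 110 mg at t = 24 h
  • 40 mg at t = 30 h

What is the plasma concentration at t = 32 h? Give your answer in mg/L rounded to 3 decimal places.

701.334 mg/L

k = ln 2 / 19 = 0.03648 per h
Dose 1 (350 mg at t=0 h): 350·exp(−0.03648·32) = 108.911 mg/L
Dose 2 (160 mg at t=6 h): 160·exp(−0.03648·26) = 61.970 mg/L
Dose 3 (330 mg at t=12 h): 330·exp(−0.03648·20) = 159.089 mg/L
Dose 4 (420 mg at t=18 h): 420·exp(−0.03648·14) = 252.022 mg/L
Dose 5 (110 mg at t=24 h): 110·exp(−0.03648·8) = 82.157 mg/L
Dose 6 (40 mg at t=30 h): 40·exp(−0.03648·2) = 37.185 mg/L
C(32) = 108.911 + 61.970 + 159.089 + 252.022 + 82.157 + 37.185 = 701.334 mg/L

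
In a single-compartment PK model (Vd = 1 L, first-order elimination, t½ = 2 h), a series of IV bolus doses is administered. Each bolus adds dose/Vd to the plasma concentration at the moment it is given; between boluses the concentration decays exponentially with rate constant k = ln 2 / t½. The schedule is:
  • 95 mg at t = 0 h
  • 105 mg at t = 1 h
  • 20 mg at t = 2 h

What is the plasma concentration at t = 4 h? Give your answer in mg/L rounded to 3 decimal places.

k = ln 2 / 2 = 0.34657 per h
Dose 1 (95 mg at t=0 h): 95·exp(−0.34657·4) = 23.750 mg/L
Dose 2 (105 mg at t=1 h): 105·exp(−0.34657·3) = 37.123 mg/L
Dose 3 (20 mg at t=2 h): 20·exp(−0.34657·2) = 10.000 mg/L
C(4) = 23.750 + 37.123 + 10.000 = 70.873 mg/L

70.873 mg/L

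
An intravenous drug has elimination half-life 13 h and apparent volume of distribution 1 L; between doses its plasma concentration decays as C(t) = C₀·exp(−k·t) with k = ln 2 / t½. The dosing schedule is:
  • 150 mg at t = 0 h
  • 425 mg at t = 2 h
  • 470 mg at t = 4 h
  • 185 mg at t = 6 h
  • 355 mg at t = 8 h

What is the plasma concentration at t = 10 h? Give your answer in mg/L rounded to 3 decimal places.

1175.310 mg/L

k = ln 2 / 13 = 0.05332 per h
Dose 1 (150 mg at t=0 h): 150·exp(−0.05332·10) = 88.010 mg/L
Dose 2 (425 mg at t=2 h): 425·exp(−0.05332·8) = 277.421 mg/L
Dose 3 (470 mg at t=4 h): 470·exp(−0.05332·6) = 341.319 mg/L
Dose 4 (185 mg at t=6 h): 185·exp(−0.05332·4) = 149.468 mg/L
Dose 5 (355 mg at t=8 h): 355·exp(−0.05332·2) = 319.092 mg/L
C(10) = 88.010 + 277.421 + 341.319 + 149.468 + 319.092 = 1175.310 mg/L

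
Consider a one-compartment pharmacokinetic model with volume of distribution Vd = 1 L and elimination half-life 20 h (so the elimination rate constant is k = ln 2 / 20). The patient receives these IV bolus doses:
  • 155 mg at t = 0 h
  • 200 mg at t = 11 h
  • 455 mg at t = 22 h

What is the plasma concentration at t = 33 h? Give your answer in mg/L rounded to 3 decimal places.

k = ln 2 / 20 = 0.03466 per h
Dose 1 (155 mg at t=0 h): 155·exp(−0.03466·33) = 49.389 mg/L
Dose 2 (200 mg at t=11 h): 200·exp(−0.03466·22) = 93.303 mg/L
Dose 3 (455 mg at t=22 h): 455·exp(−0.03466·11) = 310.774 mg/L
C(33) = 49.389 + 93.303 + 310.774 = 453.467 mg/L

453.467 mg/L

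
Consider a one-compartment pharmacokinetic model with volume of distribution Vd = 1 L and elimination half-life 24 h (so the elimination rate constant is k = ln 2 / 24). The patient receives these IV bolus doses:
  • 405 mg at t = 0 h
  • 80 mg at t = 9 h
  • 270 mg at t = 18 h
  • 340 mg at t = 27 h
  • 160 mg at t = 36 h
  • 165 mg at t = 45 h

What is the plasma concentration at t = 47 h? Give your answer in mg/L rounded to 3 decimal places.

710.771 mg/L

k = ln 2 / 24 = 0.02888 per h
Dose 1 (405 mg at t=0 h): 405·exp(−0.02888·47) = 104.217 mg/L
Dose 2 (80 mg at t=9 h): 80·exp(−0.02888·38) = 26.697 mg/L
Dose 3 (270 mg at t=18 h): 270·exp(−0.02888·29) = 116.847 mg/L
Dose 4 (340 mg at t=27 h): 340·exp(−0.02888·20) = 190.819 mg/L
Dose 5 (160 mg at t=36 h): 160·exp(−0.02888·11) = 116.452 mg/L
Dose 6 (165 mg at t=45 h): 165·exp(−0.02888·2) = 155.739 mg/L
C(47) = 104.217 + 26.697 + 116.847 + 190.819 + 116.452 + 155.739 = 710.771 mg/L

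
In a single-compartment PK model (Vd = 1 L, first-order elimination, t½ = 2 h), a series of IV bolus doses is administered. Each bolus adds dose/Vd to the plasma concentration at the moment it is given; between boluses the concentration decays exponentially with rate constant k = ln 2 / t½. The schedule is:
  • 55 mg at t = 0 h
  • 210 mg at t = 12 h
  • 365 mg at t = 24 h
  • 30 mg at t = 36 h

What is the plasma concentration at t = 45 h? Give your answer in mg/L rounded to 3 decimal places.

k = ln 2 / 2 = 0.34657 per h
Dose 1 (55 mg at t=0 h): 55·exp(−0.34657·45) = 0.000 mg/L
Dose 2 (210 mg at t=12 h): 210·exp(−0.34657·33) = 0.002 mg/L
Dose 3 (365 mg at t=24 h): 365·exp(−0.34657·21) = 0.252 mg/L
Dose 4 (30 mg at t=36 h): 30·exp(−0.34657·9) = 1.326 mg/L
C(45) = 0.000 + 0.002 + 0.252 + 1.326 = 1.580 mg/L

1.580 mg/L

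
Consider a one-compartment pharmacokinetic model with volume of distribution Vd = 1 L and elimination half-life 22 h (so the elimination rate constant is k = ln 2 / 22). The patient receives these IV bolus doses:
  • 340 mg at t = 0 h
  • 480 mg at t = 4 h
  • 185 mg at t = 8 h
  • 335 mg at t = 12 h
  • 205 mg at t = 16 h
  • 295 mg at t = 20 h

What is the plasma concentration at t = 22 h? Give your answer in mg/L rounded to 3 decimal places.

1252.388 mg/L

k = ln 2 / 22 = 0.03151 per h
Dose 1 (340 mg at t=0 h): 340·exp(−0.03151·22) = 170.000 mg/L
Dose 2 (480 mg at t=4 h): 480·exp(−0.03151·18) = 272.235 mg/L
Dose 3 (185 mg at t=8 h): 185·exp(−0.03151·14) = 119.017 mg/L
Dose 4 (335 mg at t=12 h): 335·exp(−0.03151·10) = 244.463 mg/L
Dose 5 (205 mg at t=16 h): 205·exp(−0.03151·6) = 169.689 mg/L
Dose 6 (295 mg at t=20 h): 295·exp(−0.03151·2) = 276.985 mg/L
C(22) = 170.000 + 272.235 + 119.017 + 244.463 + 169.689 + 276.985 = 1252.388 mg/L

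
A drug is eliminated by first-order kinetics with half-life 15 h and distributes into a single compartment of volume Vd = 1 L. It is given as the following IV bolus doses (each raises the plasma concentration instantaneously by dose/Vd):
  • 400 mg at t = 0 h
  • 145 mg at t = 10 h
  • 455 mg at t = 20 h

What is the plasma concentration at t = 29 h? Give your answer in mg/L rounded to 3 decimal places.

465.182 mg/L

k = ln 2 / 15 = 0.04621 per h
Dose 1 (400 mg at t=0 h): 400·exp(−0.04621·29) = 104.729 mg/L
Dose 2 (145 mg at t=10 h): 145·exp(−0.04621·19) = 60.265 mg/L
Dose 3 (455 mg at t=20 h): 455·exp(−0.04621·9) = 300.188 mg/L
C(29) = 104.729 + 60.265 + 300.188 = 465.182 mg/L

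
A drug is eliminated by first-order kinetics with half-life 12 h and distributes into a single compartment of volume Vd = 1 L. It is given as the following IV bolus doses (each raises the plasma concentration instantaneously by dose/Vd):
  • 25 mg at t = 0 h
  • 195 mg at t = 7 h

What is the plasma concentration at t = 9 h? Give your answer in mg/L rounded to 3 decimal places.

188.590 mg/L

k = ln 2 / 12 = 0.05776 per h
Dose 1 (25 mg at t=0 h): 25·exp(−0.05776·9) = 14.865 mg/L
Dose 2 (195 mg at t=7 h): 195·exp(−0.05776·2) = 173.725 mg/L
C(9) = 14.865 + 173.725 = 188.590 mg/L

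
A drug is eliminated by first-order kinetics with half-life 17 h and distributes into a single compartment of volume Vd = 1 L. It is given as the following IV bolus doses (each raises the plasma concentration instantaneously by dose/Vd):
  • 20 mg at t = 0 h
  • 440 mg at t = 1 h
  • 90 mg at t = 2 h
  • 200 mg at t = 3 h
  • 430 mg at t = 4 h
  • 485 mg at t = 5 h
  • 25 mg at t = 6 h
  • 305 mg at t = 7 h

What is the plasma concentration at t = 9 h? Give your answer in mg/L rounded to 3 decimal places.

1621.588 mg/L

k = ln 2 / 17 = 0.04077 per h
Dose 1 (20 mg at t=0 h): 20·exp(−0.04077·9) = 13.857 mg/L
Dose 2 (440 mg at t=1 h): 440·exp(−0.04077·8) = 317.535 mg/L
Dose 3 (90 mg at t=2 h): 90·exp(−0.04077·7) = 67.653 mg/L
Dose 4 (200 mg at t=3 h): 200·exp(−0.04077·6) = 156.597 mg/L
Dose 5 (430 mg at t=4 h): 430·exp(−0.04077·5) = 350.696 mg/L
Dose 6 (485 mg at t=5 h): 485·exp(−0.04077·4) = 412.013 mg/L
Dose 7 (25 mg at t=6 h): 25·exp(−0.04077·3) = 22.122 mg/L
Dose 8 (305 mg at t=7 h): 305·exp(−0.04077·2) = 281.115 mg/L
C(9) = 13.857 + 317.535 + 67.653 + 156.597 + 350.696 + 412.013 + 22.122 + 281.115 = 1621.588 mg/L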